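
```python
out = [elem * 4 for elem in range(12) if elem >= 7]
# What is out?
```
Trace:
  elem=0
  elem=1
  elem=2
  elem=3
  elem=4
  elem=5
  elem=6
  elem=7
  elem=8
  elem=9
  elem=10
  elem=11
  out=[28, 32, 36, 40, 44]

Final answer: [28, 32, 36, 40, 44]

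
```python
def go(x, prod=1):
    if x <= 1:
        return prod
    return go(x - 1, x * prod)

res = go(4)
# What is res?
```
Call trace:
go(x=4, prod=1)
  go(x=3, prod=4)
    go(x=2, prod=12)
      go(x=1, prod=24)
      -> return 24
    -> return 24
  -> return 24
-> return 24

Final answer: 24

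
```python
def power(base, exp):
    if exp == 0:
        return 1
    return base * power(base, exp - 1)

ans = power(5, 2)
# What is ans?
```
Call trace:
power(base=5, exp=2)
  power(base=5, exp=1)
    power(base=5, exp=0)
    -> return 1
  -> return 5
-> return 25

Final answer: 25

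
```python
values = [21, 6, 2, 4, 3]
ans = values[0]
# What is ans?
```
Trace:
  values=[21, 6, 2, 4, 3]
  values=[21, 6, 2, 4, 3], ans=21

Final answer: 21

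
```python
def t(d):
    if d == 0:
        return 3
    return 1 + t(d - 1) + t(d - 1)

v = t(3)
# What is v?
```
Call trace (a repeated sub-call is expanded the first time; later identical calls just restate its return value):
t(d=3)
  t(d=2)
    t(d=1)
      t(d=0)
      -> return 3
      t(d=0)
      -> return 3
    -> return 7
    t(d=1) -> return 7  (same call as traced above)
  -> return 15
  t(d=2) -> return 15  (same call as traced above)
-> return 31

Final answer: 31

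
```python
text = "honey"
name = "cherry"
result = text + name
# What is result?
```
Trace:
  text='honey'
  text='honey', name='cherry'
  text='honey', name='cherry', result='honeycherry'

Final answer: 'honeycherry'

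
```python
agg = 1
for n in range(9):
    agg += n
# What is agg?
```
Trace:
  agg=1
  agg=1, n=0
  agg=2, n=1
  agg=4, n=2
  agg=7, n=3
  agg=11, n=4
  agg=16, n=5
  agg=22, n=6
  agg=29, n=7
  agg=37, n=8

Final answer: 37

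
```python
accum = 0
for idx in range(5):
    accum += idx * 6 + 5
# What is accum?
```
Trace:
  accum=0
  accum=5, idx=0
  accum=16, idx=1
  accum=33, idx=2
  accum=56, idx=3
  accum=85, idx=4

Final answer: 85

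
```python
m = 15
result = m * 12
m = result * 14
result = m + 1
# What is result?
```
Trace:
  m=15
  m=15, result=180
  m=2520, result=180
  m=2520, result=2521

Final answer: 2521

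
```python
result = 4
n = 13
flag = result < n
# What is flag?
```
Trace:
  result=4
  result=4, n=13
  result=4, n=13, flag=True

Final answer: True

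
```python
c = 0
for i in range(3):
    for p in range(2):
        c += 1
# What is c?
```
Trace:
  c=0
  c=1, i=0, p=0
  c=2, i=0, p=1
  c=3, i=1, p=0
  c=4, i=1, p=1
  c=5, i=2, p=0
  c=6, i=2, p=1

Final answer: 6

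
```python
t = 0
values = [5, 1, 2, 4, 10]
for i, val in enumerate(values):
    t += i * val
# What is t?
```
Trace:
  t=0
  t=0, i=0, val=5
  t=1, i=1, val=1
  t=5, i=2, val=2
  t=17, i=3, val=4
  t=57, i=4, val=10

Final answer: 57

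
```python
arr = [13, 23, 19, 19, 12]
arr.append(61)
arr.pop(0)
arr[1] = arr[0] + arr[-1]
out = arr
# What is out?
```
Trace:
  arr=[13, 23, 19, 19, 12]
  arr=[13, 23, 19, 19, 12, 61]
  arr=[23, 19, 19, 12, 61]
  arr=[23, 84, 19, 12, 61]
  arr=[23, 84, 19, 12, 61], out=[23, 84, 19, 12, 61]

Final answer: [23, 84, 19, 12, 61]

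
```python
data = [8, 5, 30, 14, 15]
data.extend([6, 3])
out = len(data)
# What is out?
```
Trace:
  data=[8, 5, 30, 14, 15]
  data=[8, 5, 30, 14, 15, 6, 3]
  data=[8, 5, 30, 14, 15, 6, 3], out=7

Final answer: 7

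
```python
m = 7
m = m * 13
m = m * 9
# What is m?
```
Trace:
  m=7
  m=91
  m=819

Final answer: 819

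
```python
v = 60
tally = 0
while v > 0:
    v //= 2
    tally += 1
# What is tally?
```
Trace:
  v=60
  v=60, tally=0
  v=30, tally=1
  v=15, tally=2
  v=7, tally=3
  v=3, tally=4
  v=1, tally=5
  v=0, tally=6

Final answer: 6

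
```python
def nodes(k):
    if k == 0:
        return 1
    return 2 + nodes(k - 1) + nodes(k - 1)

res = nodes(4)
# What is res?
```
Call trace (a repeated sub-call is expanded the first time; later identical calls just restate its return value):
nodes(k=4)
  nodes(k=3)
    nodes(k=2)
      nodes(k=1)
        nodes(k=0)
        -> return 1
        nodes(k=0)
        -> return 1
      -> return 4
      nodes(k=1) -> return 4  (same call as traced above)
    -> return 10
    nodes(k=2) -> return 10  (same call as traced above)
  -> return 22
  nodes(k=3) -> return 22  (same call as traced above)
-> return 46

Final answer: 46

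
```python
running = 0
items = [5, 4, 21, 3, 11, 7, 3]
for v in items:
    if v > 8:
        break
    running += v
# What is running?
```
Trace:
  running=0
  running=5, v=5
  running=9, v=4
  running=9, v=21

Final answer: 9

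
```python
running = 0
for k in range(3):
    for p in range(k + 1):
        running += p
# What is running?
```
Trace:
  running=0
  running=0, k=0, p=0
  running=0, k=1, p=0
  running=1, k=1, p=1
  running=1, k=2, p=0
  running=2, k=2, p=1
  running=4, k=2, p=2

Final answer: 4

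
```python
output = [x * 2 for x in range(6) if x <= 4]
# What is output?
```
Trace:
  x=0
  x=1
  x=2
  x=3
  x=4
  x=5
  output=[0, 2, 4, 6, 8]

Final answer: [0, 2, 4, 6, 8]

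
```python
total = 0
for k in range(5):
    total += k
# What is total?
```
Trace:
  total=0
  total=0, k=0
  total=1, k=1
  total=3, k=2
  total=6, k=3
  total=10, k=4

Final answer: 10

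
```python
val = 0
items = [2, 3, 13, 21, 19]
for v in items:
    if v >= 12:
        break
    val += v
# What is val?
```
Trace:
  val=0
  val=2, v=2
  val=5, v=3
  val=5, v=13

Final answer: 5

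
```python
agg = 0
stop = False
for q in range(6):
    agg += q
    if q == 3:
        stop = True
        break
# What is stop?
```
Trace:
  agg=0
  agg=0, stop=False
  agg=0, stop=False, q=0
  agg=1, stop=False, q=1
  agg=3, stop=False, q=2
  agg=6, stop=True, q=3

Final answer: True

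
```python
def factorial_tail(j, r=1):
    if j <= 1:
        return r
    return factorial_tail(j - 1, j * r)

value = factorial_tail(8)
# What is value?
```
Call trace:
factorial_tail(j=8, r=1)
  factorial_tail(j=7, r=8)
    factorial_tail(j=6, r=56)
      factorial_tail(j=5, r=336)
        factorial_tail(j=4, r=1680)
          factorial_tail(j=3, r=6720)
            factorial_tail(j=2, r=20160)
              factorial_tail(j=1, r=40320)
              -> return 40320
            -> return 40320
          -> return 40320
        -> return 40320
      -> return 40320
    -> return 40320
  -> return 40320
-> return 40320

Final answer: 40320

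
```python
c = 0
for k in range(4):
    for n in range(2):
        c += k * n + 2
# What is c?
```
Trace:
  c=0
  c=2, k=0, n=0
  c=4, k=0, n=1
  c=6, k=1, n=0
  c=9, k=1, n=1
  c=11, k=2, n=0
  c=15, k=2, n=1
  c=17, k=3, n=0
  c=22, k=3, n=1

Final answer: 22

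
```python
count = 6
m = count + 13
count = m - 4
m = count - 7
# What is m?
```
Trace:
  count=6
  count=6, m=19
  count=15, m=19
  count=15, m=8

Final answer: 8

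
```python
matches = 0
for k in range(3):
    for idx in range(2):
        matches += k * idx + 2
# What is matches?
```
Trace:
  matches=0
  matches=2, k=0, idx=0
  matches=4, k=0, idx=1
  matches=6, k=1, idx=0
  matches=9, k=1, idx=1
  matches=11, k=2, idx=0
  matches=15, k=2, idx=1

Final answer: 15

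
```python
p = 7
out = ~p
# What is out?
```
Trace:
  p=7
  p=7, out=-8

Final answer: -8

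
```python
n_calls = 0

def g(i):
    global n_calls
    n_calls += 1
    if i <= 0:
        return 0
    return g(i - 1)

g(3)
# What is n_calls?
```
Call trace:
g(i=3)
  g(i=2)
    g(i=1)
      g(i=0)
      -> return 0
    -> return 0
  -> return 0
-> return 0

n_calls is incremented once per call. g is entered once for each i = 3, 2, 1, 0 (the i <= 0 call returns without recursing), i.e. 3 + 1 calls.
n_calls = 4

Final answer: 4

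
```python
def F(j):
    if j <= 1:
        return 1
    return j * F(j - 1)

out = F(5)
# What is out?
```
Call trace:
F(j=5)
  F(j=4)
    F(j=3)
      F(j=2)
        F(j=1)
        -> return 1
      -> return 2
    -> return 6
  -> return 24
-> return 120

Final answer: 120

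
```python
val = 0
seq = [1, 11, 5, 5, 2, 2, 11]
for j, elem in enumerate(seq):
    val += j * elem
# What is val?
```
Trace:
  val=0
  val=0, j=0, elem=1
  val=11, j=1, elem=11
  val=21, j=2, elem=5
  val=36, j=3, elem=5
  val=44, j=4, elem=2
  val=54, j=5, elem=2
  val=120, j=6, elem=11

Final answer: 120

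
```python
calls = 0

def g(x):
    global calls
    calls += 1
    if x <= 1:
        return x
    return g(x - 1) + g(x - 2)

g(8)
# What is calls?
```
Call trace (a repeated sub-call is expanded the first time; later identical calls just restate its return value):
g(x=8)
  g(x=7)
    g(x=6)
      g(x=5)
        g(x=4)
          g(x=3)
            g(x=2)
              g(x=1)
              -> return 1
              g(x=0)
              -> return 0
            -> return 1
            g(x=1)
            -> return 1
          -> return 2
          g(x=2) -> return 1  (same call as traced above)
        -> return 3
        g(x=3) -> return 2  (same call as traced above)
      -> return 5
      g(x=4) -> return 3  (same call as traced above)
    -> return 8
    g(x=5) -> return 5  (same call as traced above)
  -> return 13
  g(x=6) -> return 8  (same call as traced above)
-> return 21

calls is incremented once per call, so count the calls in each subtree. Let C(x) = number of calls made by g(x).
C(0) = C(1) = 1 (base case, no recursion); C(x) = 1 + C(x - 1) + C(x - 2) otherwise.
C(2) = 1 + C(1) + C(0) = 1 + 1 + 1 = 3
C(3) = 1 + C(2) + C(1) = 1 + 3 + 1 = 5
C(4) = 1 + C(3) + C(2) = 1 + 5 + 3 = 9
C(5) = 1 + C(4) + C(3) = 1 + 9 + 5 = 15
C(6) = 1 + C(5) + C(4) = 1 + 15 + 9 = 25
C(7) = 1 + C(6) + C(5) = 1 + 25 + 15 = 41
C(8) = 1 + C(7) + C(6) = 1 + 41 + 25 = 67
calls = C(8) = 67

Final answer: 67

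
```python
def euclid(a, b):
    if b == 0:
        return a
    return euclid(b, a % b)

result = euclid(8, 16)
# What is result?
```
Call trace:
euclid(a=8, b=16)
  euclid(a=16, b=8)
    euclid(a=8, b=0)
    -> return 8
  -> return 8
-> return 8

Final answer: 8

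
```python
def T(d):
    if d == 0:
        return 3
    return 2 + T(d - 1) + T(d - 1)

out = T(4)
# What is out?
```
Call trace (a repeated sub-call is expanded the first time; later identical calls just restate its return value):
T(d=4)
  T(d=3)
    T(d=2)
      T(d=1)
        T(d=0)
        -> return 3
        T(d=0)
        -> return 3
      -> return 8
      T(d=1) -> return 8  (same call as traced above)
    -> return 18
    T(d=2) -> return 18  (same call as traced above)
  -> return 38
  T(d=3) -> return 38  (same call as traced above)
-> return 78

Final answer: 78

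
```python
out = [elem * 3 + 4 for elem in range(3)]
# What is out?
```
Trace:
  elem=0
  elem=1
  elem=2
  out=[4, 7, 10]

Final answer: [4, 7, 10]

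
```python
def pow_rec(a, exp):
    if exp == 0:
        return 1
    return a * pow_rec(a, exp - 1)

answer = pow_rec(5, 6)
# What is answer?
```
Call trace:
pow_rec(a=5, exp=6)
  pow_rec(a=5, exp=5)
    pow_rec(a=5, exp=4)
      pow_rec(a=5, exp=3)
        pow_rec(a=5, exp=2)
          pow_rec(a=5, exp=1)
            pow_rec(a=5, exp=0)
            -> return 1
          -> return 5
        -> return 25
      -> return 125
    -> return 625
  -> return 3125
-> return 15625

Final answer: 15625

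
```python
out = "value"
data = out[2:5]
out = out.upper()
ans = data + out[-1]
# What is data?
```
Trace:
  out='value'
  out='value', data='lue'
  out='VALUE', data='lue'
  out='VALUE', data='lue', ans='lueE'

Final answer: 'lue'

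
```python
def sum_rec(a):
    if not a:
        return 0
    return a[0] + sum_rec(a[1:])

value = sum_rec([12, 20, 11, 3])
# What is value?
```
Call trace:
sum_rec(a=[12, 20, 11, 3])
  sum_rec(a=[20, 11, 3])
    sum_rec(a=[11, 3])
      sum_rec(a=[3])
        sum_rec(a=[])
        -> return 0
      -> return 3
    -> return 14
  -> return 34
-> return 46

Final answer: 46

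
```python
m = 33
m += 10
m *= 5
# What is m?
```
Trace:
  m=33
  m=43
  m=215

Final answer: 215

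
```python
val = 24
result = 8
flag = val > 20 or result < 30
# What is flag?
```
Trace:
  val=24
  val=24, result=8
  val=24, result=8, flag=True

Final answer: True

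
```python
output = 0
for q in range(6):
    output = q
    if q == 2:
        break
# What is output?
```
Trace:
  output=0
  output=0, q=0
  output=1, q=1
  output=2, q=2

Final answer: 2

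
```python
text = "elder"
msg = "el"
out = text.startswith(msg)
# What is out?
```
Trace:
  text='elder'
  text='elder', msg='el'
  text='elder', msg='el', out=True

Final answer: True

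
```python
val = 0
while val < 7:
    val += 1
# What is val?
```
Trace:
  val=0
  val=1
  val=2
  val=3
  val=4
  val=5
  val=6
  val=7

Final answer: 7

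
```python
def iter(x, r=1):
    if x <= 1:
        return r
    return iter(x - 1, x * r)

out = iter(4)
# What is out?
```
Call trace:
iter(x=4, r=1)
  iter(x=3, r=4)
    iter(x=2, r=12)
      iter(x=1, r=24)
      -> return 24
    -> return 24
  -> return 24
-> return 24

Final answer: 24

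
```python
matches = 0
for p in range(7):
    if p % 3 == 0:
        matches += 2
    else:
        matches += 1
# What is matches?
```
Trace:
  matches=0
  matches=2, p=0
  matches=3, p=1
  matches=4, p=2
  matches=6, p=3
  matches=7, p=4
  matches=8, p=5
  matches=10, p=6

Final answer: 10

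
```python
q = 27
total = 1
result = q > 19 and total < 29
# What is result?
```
Trace:
  q=27
  q=27, total=1
  q=27, total=1, result=True

Final answer: True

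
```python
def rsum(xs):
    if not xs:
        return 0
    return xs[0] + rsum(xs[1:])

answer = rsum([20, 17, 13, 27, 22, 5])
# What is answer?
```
Call trace:
rsum(xs=[20, 17, 13, 27, 22, 5])
  rsum(xs=[17, 13, 27, 22, 5])
    rsum(xs=[13, 27, 22, 5])
      rsum(xs=[27, 22, 5])
        rsum(xs=[22, 5])
          rsum(xs=[5])
            rsum(xs=[])
            -> return 0
          -> return 5
        -> return 27
      -> return 54
    -> return 67
  -> return 84
-> return 104

Final answer: 104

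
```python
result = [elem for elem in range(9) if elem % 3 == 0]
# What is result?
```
Trace:
  elem=0
  elem=1
  elem=2
  elem=3
  elem=4
  elem=5
  elem=6
  elem=7
  elem=8
  result=[0, 3, 6]

Final answer: [0, 3, 6]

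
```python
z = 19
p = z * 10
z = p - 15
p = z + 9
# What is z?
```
Trace:
  z=19
  z=19, p=190
  z=175, p=190
  z=175, p=184

Final answer: 175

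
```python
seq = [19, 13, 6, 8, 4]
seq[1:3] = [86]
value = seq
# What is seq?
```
Trace:
  seq=[19, 13, 6, 8, 4]
  seq=[19, 86, 8, 4]
  seq=[19, 86, 8, 4], value=[19, 86, 8, 4]

Final answer: [19, 86, 8, 4]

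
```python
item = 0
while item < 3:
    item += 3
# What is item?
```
Trace:
  item=0
  item=3

Final answer: 3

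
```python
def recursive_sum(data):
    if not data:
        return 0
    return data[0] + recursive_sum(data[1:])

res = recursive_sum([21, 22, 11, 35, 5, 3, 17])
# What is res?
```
Call trace:
recursive_sum(data=[21, 22, 11, 35, 5, 3, 17])
  recursive_sum(data=[22, 11, 35, 5, 3, 17])
    recursive_sum(data=[11, 35, 5, 3, 17])
      recursive_sum(data=[35, 5, 3, 17])
        recursive_sum(data=[5, 3, 17])
          recursive_sum(data=[3, 17])
            recursive_sum(data=[17])
              recursive_sum(data=[])
              -> return 0
            -> return 17
          -> return 20
        -> return 25
      -> return 60
    -> return 71
  -> return 93
-> return 114

Final answer: 114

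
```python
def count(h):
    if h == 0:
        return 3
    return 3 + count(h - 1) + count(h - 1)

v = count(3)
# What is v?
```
Call trace (a repeated sub-call is expanded the first time; later identical calls just restate its return value):
count(h=3)
  count(h=2)
    count(h=1)
      count(h=0)
      -> return 3
      count(h=0)
      -> return 3
    -> return 9
    count(h=1) -> return 9  (same call as traced above)
  -> return 21
  count(h=2) -> return 21  (same call as traced above)
-> return 45

Final answer: 45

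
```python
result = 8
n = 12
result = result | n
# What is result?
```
Trace:
  result=8
  result=8, n=12
  result=12, n=12

Final answer: 12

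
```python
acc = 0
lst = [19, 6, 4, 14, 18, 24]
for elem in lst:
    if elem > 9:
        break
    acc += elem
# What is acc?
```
Trace:
  acc=0
  acc=0, elem=19

Final answer: 0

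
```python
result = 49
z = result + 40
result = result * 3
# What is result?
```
Trace:
  result=49
  result=49, z=89
  result=147, z=89

Final answer: 147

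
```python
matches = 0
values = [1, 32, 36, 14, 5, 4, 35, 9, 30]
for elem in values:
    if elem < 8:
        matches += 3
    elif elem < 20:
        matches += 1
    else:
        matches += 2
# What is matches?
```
Trace:
  matches=0
  matches=3, elem=1
  matches=5, elem=32
  matches=7, elem=36
  matches=8, elem=14
  matches=11, elem=5
  matches=14, elem=4
  matches=16, elem=35
  matches=17, elem=9
  matches=19, elem=30

Final answer: 19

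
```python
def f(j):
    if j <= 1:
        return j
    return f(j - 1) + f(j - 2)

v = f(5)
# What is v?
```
Call trace (a repeated sub-call is expanded the first time; later identical calls just restate its return value):
f(j=5)
  f(j=4)
    f(j=3)
      f(j=2)
        f(j=1)
        -> return 1
        f(j=0)
        -> return 0
      -> return 1
      f(j=1)
      -> return 1
    -> return 2
    f(j=2) -> return 1  (same call as traced above)
  -> return 3
  f(j=3) -> return 2  (same call as traced above)
-> return 5

Final answer: 5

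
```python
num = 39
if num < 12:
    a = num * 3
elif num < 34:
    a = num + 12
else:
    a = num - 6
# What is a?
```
Trace:
  num=39
  num=39, a=33

Final answer: 33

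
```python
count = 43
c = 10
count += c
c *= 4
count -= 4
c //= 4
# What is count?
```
Trace:
  count=43
  count=43, c=10
  count=53, c=10
  count=53, c=40
  count=49, c=40
  count=49, c=10

Final answer: 49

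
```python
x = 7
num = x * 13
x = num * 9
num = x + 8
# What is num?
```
Trace:
  x=7
  x=7, num=91
  x=819, num=91
  x=819, num=827

Final answer: 827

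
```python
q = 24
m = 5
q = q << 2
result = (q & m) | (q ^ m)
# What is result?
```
Trace:
  q=24
  q=24, m=5
  q=96, m=5
  q=96, m=5, result=101

Final answer: 101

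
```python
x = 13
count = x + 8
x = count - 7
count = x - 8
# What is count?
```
Trace:
  x=13
  x=13, count=21
  x=14, count=21
  x=14, count=6

Final answer: 6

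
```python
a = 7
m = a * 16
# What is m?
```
Trace:
  a=7
  a=7, m=112

Final answer: 112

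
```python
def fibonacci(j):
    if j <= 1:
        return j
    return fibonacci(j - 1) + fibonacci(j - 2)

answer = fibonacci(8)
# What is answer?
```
Call trace (a repeated sub-call is expanded the first time; later identical calls just restate its return value):
fibonacci(j=8)
  fibonacci(j=7)
    fibonacci(j=6)
      fibonacci(j=5)
        fibonacci(j=4)
          fibonacci(j=3)
            fibonacci(j=2)
              fibonacci(j=1)
              -> return 1
              fibonacci(j=0)
              -> return 0
            -> return 1
            fibonacci(j=1)
            -> return 1
          -> return 2
          fibonacci(j=2) -> return 1  (same call as traced above)
        -> return 3
        fibonacci(j=3) -> return 2  (same call as traced above)
      -> return 5
      fibonacci(j=4) -> return 3  (same call as traced above)
    -> return 8
    fibonacci(j=5) -> return 5  (same call as traced above)
  -> return 13
  fibonacci(j=6) -> return 8  (same call as traced above)
-> return 21

Final answer: 21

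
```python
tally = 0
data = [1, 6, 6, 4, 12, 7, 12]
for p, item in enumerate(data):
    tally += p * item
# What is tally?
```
Trace:
  tally=0
  tally=0, p=0, item=1
  tally=6, p=1, item=6
  tally=18, p=2, item=6
  tally=30, p=3, item=4
  tally=78, p=4, item=12
  tally=113, p=5, item=7
  tally=185, p=6, item=12

Final answer: 185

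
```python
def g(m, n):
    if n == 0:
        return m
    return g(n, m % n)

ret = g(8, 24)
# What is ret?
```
Call trace:
g(m=8, n=24)
  g(m=24, n=8)
    g(m=8, n=0)
    -> return 8
  -> return 8
-> return 8

Final answer: 8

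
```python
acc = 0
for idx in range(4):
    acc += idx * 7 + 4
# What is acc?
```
Trace:
  acc=0
  acc=4, idx=0
  acc=15, idx=1
  acc=33, idx=2
  acc=58, idx=3

Final answer: 58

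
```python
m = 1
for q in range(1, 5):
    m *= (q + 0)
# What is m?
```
Trace:
  m=1
  m=1, q=1
  m=2, q=2
  m=6, q=3
  m=24, q=4

Final answer: 24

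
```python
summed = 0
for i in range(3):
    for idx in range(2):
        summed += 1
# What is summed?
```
Trace:
  summed=0
  summed=1, i=0, idx=0
  summed=2, i=0, idx=1
  summed=3, i=1, idx=0
  summed=4, i=1, idx=1
  summed=5, i=2, idx=0
  summed=6, i=2, idx=1

Final answer: 6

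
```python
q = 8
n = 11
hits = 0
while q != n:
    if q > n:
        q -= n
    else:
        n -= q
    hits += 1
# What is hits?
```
Trace:
  q=8
  q=8, n=11
  q=8, n=11, hits=0
  q=8, n=3, hits=1
  q=5, n=3, hits=2
  q=2, n=3, hits=3
  q=2, n=1, hits=4
  q=1, n=1, hits=5

Final answer: 5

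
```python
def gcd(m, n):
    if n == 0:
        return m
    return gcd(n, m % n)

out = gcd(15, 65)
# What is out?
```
Call trace:
gcd(m=15, n=65)
  gcd(m=65, n=15)
    gcd(m=15, n=5)
      gcd(m=5, n=0)
      -> return 5
    -> return 5
  -> return 5
-> return 5

Final answer: 5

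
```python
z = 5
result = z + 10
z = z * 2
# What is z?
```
Trace:
  z=5
  z=5, result=15
  z=10, result=15

Final answer: 10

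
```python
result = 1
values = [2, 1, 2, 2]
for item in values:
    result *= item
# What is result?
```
Trace:
  result=1
  result=2, item=2
  result=2, item=1
  result=4, item=2
  result=8, item=2

Final answer: 8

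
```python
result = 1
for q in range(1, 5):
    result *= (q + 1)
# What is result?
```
Trace:
  result=1
  result=2, q=1
  result=6, q=2
  result=24, q=3
  result=120, q=4

Final answer: 120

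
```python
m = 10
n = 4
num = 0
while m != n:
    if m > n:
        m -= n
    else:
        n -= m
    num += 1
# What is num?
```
Trace:
  m=10
  m=10, n=4
  m=10, n=4, num=0
  m=6, n=4, num=1
  m=2, n=4, num=2
  m=2, n=2, num=3

Final answer: 3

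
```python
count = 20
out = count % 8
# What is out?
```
Trace:
  count=20
  count=20, out=4

Final answer: 4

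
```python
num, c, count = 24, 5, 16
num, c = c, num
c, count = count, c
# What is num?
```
Trace:
  num=24, c=5, count=16
  num=5, c=24, count=16
  num=5, c=16, count=24

Final answer: 5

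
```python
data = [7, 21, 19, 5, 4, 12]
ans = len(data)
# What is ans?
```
Trace:
  data=[7, 21, 19, 5, 4, 12]
  data=[7, 21, 19, 5, 4, 12], ans=6

Final answer: 6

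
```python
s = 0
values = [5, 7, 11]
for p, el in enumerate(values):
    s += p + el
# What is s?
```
Trace:
  s=0
  s=5, p=0, el=5
  s=13, p=1, el=7
  s=26, p=2, el=11

Final answer: 26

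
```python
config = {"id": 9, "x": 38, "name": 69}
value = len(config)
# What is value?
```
Trace:
  config={'id': 9, 'x': 38, 'name': 69}
  config={'id': 9, 'x': 38, 'name': 69}, value=3

Final answer: 3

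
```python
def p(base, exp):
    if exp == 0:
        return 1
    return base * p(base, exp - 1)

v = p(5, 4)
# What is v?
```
Call trace:
p(base=5, exp=4)
  p(base=5, exp=3)
    p(base=5, exp=2)
      p(base=5, exp=1)
        p(base=5, exp=0)
        -> return 1
      -> return 5
    -> return 25
  -> return 125
-> return 625

Final answer: 625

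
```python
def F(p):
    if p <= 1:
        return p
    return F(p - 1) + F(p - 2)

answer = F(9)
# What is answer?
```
Call trace (a repeated sub-call is expanded the first time; later identical calls just restate its return value):
F(p=9)
  F(p=8)
    F(p=7)
      F(p=6)
        F(p=5)
          F(p=4)
            F(p=3)
              F(p=2)
                F(p=1)
                -> return 1
                F(p=0)
                -> return 0
              -> return 1
              F(p=1)
              -> return 1
            -> return 2
            F(p=2) -> return 1  (same call as traced above)
          -> return 3
          F(p=3) -> return 2  (same call as traced above)
        -> return 5
        F(p=4) -> return 3  (same call as traced above)
      -> return 8
      F(p=5) -> return 5  (same call as traced above)
    -> return 13
    F(p=6) -> return 8  (same call as traced above)
  -> return 21
  F(p=7) -> return 13  (same call as traced above)
-> return 34

Final answer: 34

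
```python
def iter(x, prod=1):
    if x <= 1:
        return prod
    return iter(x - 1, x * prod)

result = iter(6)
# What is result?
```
Call trace:
iter(x=6, prod=1)
  iter(x=5, prod=6)
    iter(x=4, prod=30)
      iter(x=3, prod=120)
        iter(x=2, prod=360)
          iter(x=1, prod=720)
          -> return 720
        -> return 720
      -> return 720
    -> return 720
  -> return 720
-> return 720

Final answer: 720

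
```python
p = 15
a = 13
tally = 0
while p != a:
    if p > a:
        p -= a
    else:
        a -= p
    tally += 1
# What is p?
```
Trace:
  p=15
  p=15, a=13
  p=15, a=13, tally=0
  p=2, a=13, tally=1
  p=2, a=11, tally=2
  p=2, a=9, tally=3
  p=2, a=7, tally=4
  p=2, a=5, tally=5
  p=2, a=3, tally=6
  p=2, a=1, tally=7
  p=1, a=1, tally=8

Final answer: 1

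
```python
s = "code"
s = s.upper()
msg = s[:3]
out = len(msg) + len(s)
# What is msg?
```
Trace:
  s='code'
  s='CODE'
  s='CODE', msg='COD'
  s='CODE', msg='COD', out=7

Final answer: 'COD'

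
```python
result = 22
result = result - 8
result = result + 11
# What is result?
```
Trace:
  result=22
  result=14
  result=25

Final answer: 25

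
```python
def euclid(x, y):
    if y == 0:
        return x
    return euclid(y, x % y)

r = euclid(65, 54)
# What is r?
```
Call trace:
euclid(x=65, y=54)
  euclid(x=54, y=11)
    euclid(x=11, y=10)
      euclid(x=10, y=1)
        euclid(x=1, y=0)
        -> return 1
      -> return 1
    -> return 1
  -> return 1
-> return 1

Final answer: 1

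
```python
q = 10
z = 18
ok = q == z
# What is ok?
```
Trace:
  q=10
  q=10, z=18
  q=10, z=18, ok=False

Final answer: False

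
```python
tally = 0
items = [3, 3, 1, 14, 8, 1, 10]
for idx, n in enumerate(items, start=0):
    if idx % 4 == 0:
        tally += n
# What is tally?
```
Trace:
  tally=0
  tally=3, idx=0, n=3
  tally=3, idx=1, n=3
  tally=3, idx=2, n=1
  tally=3, idx=3, n=14
  tally=11, idx=4, n=8
  tally=11, idx=5, n=1
  tally=11, idx=6, n=10

Final answer: 11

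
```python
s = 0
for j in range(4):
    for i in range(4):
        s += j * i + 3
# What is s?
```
Trace:
  s=0
  s=3, j=0, i=0
  s=6, j=0, i=1
  s=9, j=0, i=2
  s=12, j=0, i=3
  s=15, j=1, i=0
  s=19, j=1, i=1
  s=24, j=1, i=2
  s=30, j=1, i=3
  s=33, j=2, i=0
  s=38, j=2, i=1
  s=45, j=2, i=2
  s=54, j=2, i=3
  s=57, j=3, i=0
  s=63, j=3, i=1
  s=72, j=3, i=2
  s=84, j=3, i=3

Final answer: 84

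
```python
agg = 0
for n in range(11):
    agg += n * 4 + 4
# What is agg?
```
Trace:
  agg=0
  agg=4, n=0
  agg=12, n=1
  agg=24, n=2
  agg=40, n=3
  agg=60, n=4
  agg=84, n=5
  agg=112, n=6
  agg=144, n=7
  agg=180, n=8
  agg=220, n=9
  agg=264, n=10

Final answer: 264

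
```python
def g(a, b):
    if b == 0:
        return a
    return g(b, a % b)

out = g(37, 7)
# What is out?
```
Call trace:
g(a=37, b=7)
  g(a=7, b=2)
    g(a=2, b=1)
      g(a=1, b=0)
      -> return 1
    -> return 1
  -> return 1
-> return 1

Final answer: 1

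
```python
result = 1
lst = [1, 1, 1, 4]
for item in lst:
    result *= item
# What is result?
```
Trace:
  result=1
  result=1, item=1
  result=1, item=1
  result=1, item=1
  result=4, item=4

Final answer: 4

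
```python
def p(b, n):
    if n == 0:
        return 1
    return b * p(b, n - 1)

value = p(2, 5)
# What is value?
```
Call trace:
p(b=2, n=5)
  p(b=2, n=4)
    p(b=2, n=3)
      p(b=2, n=2)
        p(b=2, n=1)
          p(b=2, n=0)
          -> return 1
        -> return 2
      -> return 4
    -> return 8
  -> return 16
-> return 32

Final answer: 32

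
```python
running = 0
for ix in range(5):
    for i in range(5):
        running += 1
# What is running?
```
Trace:
  running=0
  running=1, ix=0, i=0
  running=2, ix=0, i=1
  running=3, ix=0, i=2
  running=4, ix=0, i=3
  running=5, ix=0, i=4
  running=6, ix=1, i=0
  running=7, ix=1, i=1
  running=8, ix=1, i=2
  running=9, ix=1, i=3
  running=10, ix=1, i=4
  running=11, ix=2, i=0
  running=12, ix=2, i=1
  running=13, ix=2, i=2
  running=14, ix=2, i=3
  running=15, ix=2, i=4
  running=16, ix=3, i=0
  running=17, ix=3, i=1
  running=18, ix=3, i=2
  running=19, ix=3, i=3
  running=20, ix=3, i=4
  running=21, ix=4, i=0
  running=22, ix=4, i=1
  running=23, ix=4, i=2
  running=24, ix=4, i=3
  running=25, ix=4, i=4

Final answer: 25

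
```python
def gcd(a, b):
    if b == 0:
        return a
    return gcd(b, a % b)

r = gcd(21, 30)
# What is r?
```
Call trace:
gcd(a=21, b=30)
  gcd(a=30, b=21)
    gcd(a=21, b=9)
      gcd(a=9, b=3)
        gcd(a=3, b=0)
        -> return 3
      -> return 3
    -> return 3
  -> return 3
-> return 3

Final answer: 3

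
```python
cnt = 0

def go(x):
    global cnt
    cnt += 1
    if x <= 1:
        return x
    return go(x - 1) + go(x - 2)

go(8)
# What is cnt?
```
Call trace (a repeated sub-call is expanded the first time; later identical calls just restate its return value):
go(x=8)
  go(x=7)
    go(x=6)
      go(x=5)
        go(x=4)
          go(x=3)
            go(x=2)
              go(x=1)
              -> return 1
              go(x=0)
              -> return 0
            -> return 1
            go(x=1)
            -> return 1
          -> return 2
          go(x=2) -> return 1  (same call as traced above)
        -> return 3
        go(x=3) -> return 2  (same call as traced above)
      -> return 5
      go(x=4) -> return 3  (same call as traced above)
    -> return 8
    go(x=5) -> return 5  (same call as traced above)
  -> return 13
  go(x=6) -> return 8  (same call as traced above)
-> return 21

cnt is incremented once per call, so count the calls in each subtree. Let C(x) = number of calls made by go(x).
C(0) = C(1) = 1 (base case, no recursion); C(x) = 1 + C(x - 1) + C(x - 2) otherwise.
C(2) = 1 + C(1) + C(0) = 1 + 1 + 1 = 3
C(3) = 1 + C(2) + C(1) = 1 + 3 + 1 = 5
C(4) = 1 + C(3) + C(2) = 1 + 5 + 3 = 9
C(5) = 1 + C(4) + C(3) = 1 + 9 + 5 = 15
C(6) = 1 + C(5) + C(4) = 1 + 15 + 9 = 25
C(7) = 1 + C(6) + C(5) = 1 + 25 + 15 = 41
C(8) = 1 + C(7) + C(6) = 1 + 41 + 25 = 67
cnt = C(8) = 67

Final answer: 67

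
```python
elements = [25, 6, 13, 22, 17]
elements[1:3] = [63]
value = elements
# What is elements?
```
Trace:
  elements=[25, 6, 13, 22, 17]
  elements=[25, 63, 22, 17]
  elements=[25, 63, 22, 17], value=[25, 63, 22, 17]

Final answer: [25, 63, 22, 17]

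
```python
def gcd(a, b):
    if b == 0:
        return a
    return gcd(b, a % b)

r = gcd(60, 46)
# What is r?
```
Call trace:
gcd(a=60, b=46)
  gcd(a=46, b=14)
    gcd(a=14, b=4)
      gcd(a=4, b=2)
        gcd(a=2, b=0)
        -> return 2
      -> return 2
    -> return 2
  -> return 2
-> return 2

Final answer: 2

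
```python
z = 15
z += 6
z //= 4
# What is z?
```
Trace:
  z=15
  z=21
  z=5

Final answer: 5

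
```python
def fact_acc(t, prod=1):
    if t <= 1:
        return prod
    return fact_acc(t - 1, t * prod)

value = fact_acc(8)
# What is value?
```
Call trace:
fact_acc(t=8, prod=1)
  fact_acc(t=7, prod=8)
    fact_acc(t=6, prod=56)
      fact_acc(t=5, prod=336)
        fact_acc(t=4, prod=1680)
          fact_acc(t=3, prod=6720)
            fact_acc(t=2, prod=20160)
              fact_acc(t=1, prod=40320)
              -> return 40320
            -> return 40320
          -> return 40320
        -> return 40320
      -> return 40320
    -> return 40320
  -> return 40320
-> return 40320

Final answer: 40320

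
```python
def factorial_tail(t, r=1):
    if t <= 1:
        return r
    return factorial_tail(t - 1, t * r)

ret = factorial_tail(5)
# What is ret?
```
Call trace:
factorial_tail(t=5, r=1)
  factorial_tail(t=4, r=5)
    factorial_tail(t=3, r=20)
      factorial_tail(t=2, r=60)
        factorial_tail(t=1, r=120)
        -> return 120
      -> return 120
    -> return 120
  -> return 120
-> return 120

Final answer: 120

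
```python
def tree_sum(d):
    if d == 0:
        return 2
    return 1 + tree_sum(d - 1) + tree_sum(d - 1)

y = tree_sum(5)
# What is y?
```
Call trace (a repeated sub-call is expanded the first time; later identical calls just restate its return value):
tree_sum(d=5)
  tree_sum(d=4)
    tree_sum(d=3)
      tree_sum(d=2)
        tree_sum(d=1)
          tree_sum(d=0)
          -> return 2
          tree_sum(d=0)
          -> return 2
        -> return 5
        tree_sum(d=1) -> return 5  (same call as traced above)
      -> return 11
      tree_sum(d=2) -> return 11  (same call as traced above)
    -> return 23
    tree_sum(d=3) -> return 23  (same call as traced above)
  -> return 47
  tree_sum(d=4) -> return 47  (same call as traced above)
-> return 95

Final answer: 95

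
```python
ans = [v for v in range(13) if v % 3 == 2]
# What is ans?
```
Trace:
  v=0
  v=1
  v=2
  v=3
  v=4
  v=5
  v=6
  v=7
  v=8
  v=9
  v=10
  v=11
  v=12
  ans=[2, 5, 8, 11]

Final answer: [2, 5, 8, 11]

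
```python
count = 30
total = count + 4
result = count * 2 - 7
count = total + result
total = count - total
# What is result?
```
Trace:
  count=30
  count=30, total=34
  count=30, total=34, result=53
  count=87, total=34, result=53
  count=87, total=53, result=53

Final answer: 53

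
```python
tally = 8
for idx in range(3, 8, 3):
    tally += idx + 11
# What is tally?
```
Trace:
  tally=8
  tally=22, idx=3
  tally=39, idx=6

Final answer: 39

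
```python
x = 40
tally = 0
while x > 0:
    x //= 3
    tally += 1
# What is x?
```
Trace:
  x=40
  x=40, tally=0
  x=13, tally=1
  x=4, tally=2
  x=1, tally=3
  x=0, tally=4

Final answer: 0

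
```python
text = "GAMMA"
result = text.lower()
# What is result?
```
Trace:
  text='GAMMA'
  text='GAMMA', result='gamma'

Final answer: 'gamma'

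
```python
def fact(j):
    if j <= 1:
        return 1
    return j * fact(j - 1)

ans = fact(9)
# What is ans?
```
Call trace:
fact(j=9)
  fact(j=8)
    fact(j=7)
      fact(j=6)
        fact(j=5)
          fact(j=4)
            fact(j=3)
              fact(j=2)
                fact(j=1)
                -> return 1
              -> return 2
            -> return 6
          -> return 24
        -> return 120
      -> return 720
    -> return 5040
  -> return 40320
-> return 362880

Final answer: 362880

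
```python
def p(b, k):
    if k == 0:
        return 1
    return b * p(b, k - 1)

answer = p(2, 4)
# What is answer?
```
Call trace:
p(b=2, k=4)
  p(b=2, k=3)
    p(b=2, k=2)
      p(b=2, k=1)
        p(b=2, k=0)
        -> return 1
      -> return 2
    -> return 4
  -> return 8
-> return 16

Final answer: 16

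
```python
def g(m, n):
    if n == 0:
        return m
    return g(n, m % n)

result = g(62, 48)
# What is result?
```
Call trace:
g(m=62, n=48)
  g(m=48, n=14)
    g(m=14, n=6)
      g(m=6, n=2)
        g(m=2, n=0)
        -> return 2
      -> return 2
    -> return 2
  -> return 2
-> return 2

Final answer: 2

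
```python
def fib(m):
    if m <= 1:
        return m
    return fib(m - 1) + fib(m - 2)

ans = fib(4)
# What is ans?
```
Call trace (a repeated sub-call is expanded the first time; later identical calls just restate its return value):
fib(m=4)
  fib(m=3)
    fib(m=2)
      fib(m=1)
      -> return 1
      fib(m=0)
      -> return 0
    -> return 1
    fib(m=1)
    -> return 1
  -> return 2
  fib(m=2) -> return 1  (same call as traced above)
-> return 3

Final answer: 3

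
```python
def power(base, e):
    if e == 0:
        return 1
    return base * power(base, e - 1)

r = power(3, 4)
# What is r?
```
Call trace:
power(base=3, e=4)
  power(base=3, e=3)
    power(base=3, e=2)
      power(base=3, e=1)
        power(base=3, e=0)
        -> return 1
      -> return 3
    -> return 9
  -> return 27
-> return 81

Final answer: 81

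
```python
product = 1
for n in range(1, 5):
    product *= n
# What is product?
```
Trace:
  product=1
  product=1, n=1
  product=2, n=2
  product=6, n=3
  product=24, n=4

Final answer: 24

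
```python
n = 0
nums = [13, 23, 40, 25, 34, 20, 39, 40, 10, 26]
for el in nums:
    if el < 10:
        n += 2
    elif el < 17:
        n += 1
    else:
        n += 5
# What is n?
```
Trace:
  n=0
  n=1, el=13
  n=6, el=23
  n=11, el=40
  n=16, el=25
  n=21, el=34
  n=26, el=20
  n=31, el=39
  n=36, el=40
  n=37, el=10
  n=42, el=26

Final answer: 42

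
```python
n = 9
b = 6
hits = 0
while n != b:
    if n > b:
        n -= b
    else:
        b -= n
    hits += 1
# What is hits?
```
Trace:
  n=9
  n=9, b=6
  n=9, b=6, hits=0
  n=3, b=6, hits=1
  n=3, b=3, hits=2

Final answer: 2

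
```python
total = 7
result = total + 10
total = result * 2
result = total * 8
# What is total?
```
Trace:
  total=7
  total=7, result=17
  total=34, result=17
  total=34, result=272

Final answer: 34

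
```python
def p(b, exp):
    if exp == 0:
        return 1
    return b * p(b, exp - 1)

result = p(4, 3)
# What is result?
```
Call trace:
p(b=4, exp=3)
  p(b=4, exp=2)
    p(b=4, exp=1)
      p(b=4, exp=0)
      -> return 1
    -> return 4
  -> return 16
-> return 64

Final answer: 64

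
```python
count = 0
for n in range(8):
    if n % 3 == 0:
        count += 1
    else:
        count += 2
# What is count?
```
Trace:
  count=0
  count=1, n=0
  count=3, n=1
  count=5, n=2
  count=6, n=3
  count=8, n=4
  count=10, n=5
  count=11, n=6
  count=13, n=7

Final answer: 13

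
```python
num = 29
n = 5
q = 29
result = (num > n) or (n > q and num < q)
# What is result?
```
Trace:
  num=29
  num=29, n=5
  num=29, n=5, q=29
  num=29, n=5, q=29, result=True

Final answer: True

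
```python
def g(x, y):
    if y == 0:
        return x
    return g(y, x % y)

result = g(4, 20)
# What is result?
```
Call trace:
g(x=4, y=20)
  g(x=20, y=4)
    g(x=4, y=0)
    -> return 4
  -> return 4
-> return 4

Final answer: 4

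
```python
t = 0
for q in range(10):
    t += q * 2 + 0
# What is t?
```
Trace:
  t=0
  t=0, q=0
  t=2, q=1
  t=6, q=2
  t=12, q=3
  t=20, q=4
  t=30, q=5
  t=42, q=6
  t=56, q=7
  t=72, q=8
  t=90, q=9

Final answer: 90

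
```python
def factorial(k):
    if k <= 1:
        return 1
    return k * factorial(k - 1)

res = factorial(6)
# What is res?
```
Call trace:
factorial(k=6)
  factorial(k=5)
    factorial(k=4)
      factorial(k=3)
        factorial(k=2)
          factorial(k=1)
          -> return 1
        -> return 2
      -> return 6
    -> return 24
  -> return 120
-> return 720

Final answer: 720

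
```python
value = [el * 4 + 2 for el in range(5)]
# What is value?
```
Trace:
  el=0
  el=1
  el=2
  el=3
  el=4
  value=[2, 6, 10, 14, 18]

Final answer: [2, 6, 10, 14, 18]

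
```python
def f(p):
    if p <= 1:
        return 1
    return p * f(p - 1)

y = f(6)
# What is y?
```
Call trace:
f(p=6)
  f(p=5)
    f(p=4)
      f(p=3)
        f(p=2)
          f(p=1)
          -> return 1
        -> return 2
      -> return 6
    -> return 24
  -> return 120
-> return 720

Final answer: 720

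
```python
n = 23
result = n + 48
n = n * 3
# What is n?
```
Trace:
  n=23
  n=23, result=71
  n=69, result=71

Final answer: 69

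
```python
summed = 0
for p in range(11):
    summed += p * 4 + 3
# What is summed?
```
Trace:
  summed=0
  summed=3, p=0
  summed=10, p=1
  summed=21, p=2
  summed=36, p=3
  summed=55, p=4
  summed=78, p=5
  summed=105, p=6
  summed=136, p=7
  summed=171, p=8
  summed=210, p=9
  summed=253, p=10

Final answer: 253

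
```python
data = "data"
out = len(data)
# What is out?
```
Trace:
  data='data'
  data='data', out=4

Final answer: 4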